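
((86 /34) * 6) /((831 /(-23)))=-1978 /4709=-0.42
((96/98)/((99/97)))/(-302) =-776/244167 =-0.00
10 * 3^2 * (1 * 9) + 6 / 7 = 810.86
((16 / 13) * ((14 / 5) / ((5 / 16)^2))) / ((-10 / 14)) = -401408 / 8125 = -49.40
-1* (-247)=247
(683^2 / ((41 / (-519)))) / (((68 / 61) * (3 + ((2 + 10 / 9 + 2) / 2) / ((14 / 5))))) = -930420240813 / 687242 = -1353846.59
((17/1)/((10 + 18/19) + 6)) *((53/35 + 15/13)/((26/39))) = 588183/146510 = 4.01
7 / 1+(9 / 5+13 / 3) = 197 / 15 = 13.13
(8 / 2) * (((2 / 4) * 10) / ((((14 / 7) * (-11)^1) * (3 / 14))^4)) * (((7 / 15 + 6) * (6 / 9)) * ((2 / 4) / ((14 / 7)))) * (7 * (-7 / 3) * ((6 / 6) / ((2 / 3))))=-11411953 / 10673289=-1.07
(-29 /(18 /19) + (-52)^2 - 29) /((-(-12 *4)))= 47599 /864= 55.09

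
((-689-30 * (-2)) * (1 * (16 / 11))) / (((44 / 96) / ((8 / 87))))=-183.56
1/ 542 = 0.00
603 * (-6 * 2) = -7236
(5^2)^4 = 390625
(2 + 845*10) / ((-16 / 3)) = -1584.75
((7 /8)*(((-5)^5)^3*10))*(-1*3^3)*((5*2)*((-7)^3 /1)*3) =-148377227783203125 /2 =-74188613891601562.50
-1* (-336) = 336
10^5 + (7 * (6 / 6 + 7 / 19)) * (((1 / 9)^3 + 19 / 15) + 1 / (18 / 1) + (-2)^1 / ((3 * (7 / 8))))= 6925872619 / 69255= 100005.38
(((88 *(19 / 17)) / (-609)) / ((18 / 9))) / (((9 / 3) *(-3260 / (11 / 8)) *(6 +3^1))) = 2299 / 1822542120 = 0.00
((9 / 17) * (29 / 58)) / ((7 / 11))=99 / 238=0.42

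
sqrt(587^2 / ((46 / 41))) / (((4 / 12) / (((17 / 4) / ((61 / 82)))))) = 1227417 * sqrt(1886) / 5612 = 9498.29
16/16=1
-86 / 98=-43 / 49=-0.88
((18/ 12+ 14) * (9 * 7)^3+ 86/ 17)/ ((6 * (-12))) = -131774941/ 2448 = -53829.63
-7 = -7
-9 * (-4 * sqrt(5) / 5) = 36 * sqrt(5) / 5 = 16.10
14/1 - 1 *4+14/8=47/4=11.75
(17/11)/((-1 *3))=-17/33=-0.52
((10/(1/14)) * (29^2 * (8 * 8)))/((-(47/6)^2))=-271272960/2209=-122803.51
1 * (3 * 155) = 465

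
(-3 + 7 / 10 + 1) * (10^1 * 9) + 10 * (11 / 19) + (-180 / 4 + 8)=-148.21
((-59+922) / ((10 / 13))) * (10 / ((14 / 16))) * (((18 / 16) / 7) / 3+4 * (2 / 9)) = 5329025 / 441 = 12083.96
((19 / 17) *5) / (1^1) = 95 / 17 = 5.59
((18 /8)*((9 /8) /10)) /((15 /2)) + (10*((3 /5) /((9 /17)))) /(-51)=-1357 /7200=-0.19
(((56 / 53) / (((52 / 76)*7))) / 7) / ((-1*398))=-76 / 959777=-0.00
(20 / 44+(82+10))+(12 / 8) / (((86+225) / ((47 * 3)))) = 637227 / 6842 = 93.13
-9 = -9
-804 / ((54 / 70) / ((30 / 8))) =-11725 / 3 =-3908.33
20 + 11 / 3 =71 / 3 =23.67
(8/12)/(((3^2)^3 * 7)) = 2/15309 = 0.00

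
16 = 16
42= 42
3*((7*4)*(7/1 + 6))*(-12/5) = -13104/5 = -2620.80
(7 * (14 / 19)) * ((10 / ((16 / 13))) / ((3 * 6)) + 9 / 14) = 5.64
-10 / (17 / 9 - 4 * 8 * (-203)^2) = 18 / 2373635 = 0.00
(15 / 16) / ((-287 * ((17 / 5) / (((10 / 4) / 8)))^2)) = -0.00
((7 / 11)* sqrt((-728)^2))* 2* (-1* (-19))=193648 / 11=17604.36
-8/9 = -0.89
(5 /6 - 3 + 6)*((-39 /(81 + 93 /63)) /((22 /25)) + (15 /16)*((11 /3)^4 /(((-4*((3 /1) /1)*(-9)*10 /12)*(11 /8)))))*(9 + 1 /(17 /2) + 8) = 17186912311 /314815248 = 54.59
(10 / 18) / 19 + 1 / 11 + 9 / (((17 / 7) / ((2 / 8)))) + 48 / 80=1053079 / 639540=1.65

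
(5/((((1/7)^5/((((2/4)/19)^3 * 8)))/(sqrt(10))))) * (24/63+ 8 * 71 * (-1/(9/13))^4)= 95811.58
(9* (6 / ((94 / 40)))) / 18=60 / 47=1.28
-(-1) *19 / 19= 1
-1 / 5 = -0.20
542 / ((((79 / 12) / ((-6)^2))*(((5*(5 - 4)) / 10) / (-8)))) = -3746304 / 79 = -47421.57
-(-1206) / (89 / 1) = 1206 / 89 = 13.55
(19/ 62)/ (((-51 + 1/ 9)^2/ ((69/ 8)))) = 106191/ 104042944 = 0.00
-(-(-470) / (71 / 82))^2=-1485331600 / 5041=-294650.19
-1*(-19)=19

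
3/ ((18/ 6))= 1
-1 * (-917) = 917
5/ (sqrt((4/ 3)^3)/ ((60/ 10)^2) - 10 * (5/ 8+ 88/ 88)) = -2843100/ 9240011 - 4320 * sqrt(3)/ 9240011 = -0.31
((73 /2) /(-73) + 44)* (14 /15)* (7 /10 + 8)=17661 /50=353.22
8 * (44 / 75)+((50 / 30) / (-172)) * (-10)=10299 / 2150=4.79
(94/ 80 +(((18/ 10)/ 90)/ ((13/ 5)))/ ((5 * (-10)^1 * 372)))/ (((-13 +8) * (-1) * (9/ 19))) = 53981831/ 108810000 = 0.50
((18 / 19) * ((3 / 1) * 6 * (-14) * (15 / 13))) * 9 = -612360 / 247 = -2479.19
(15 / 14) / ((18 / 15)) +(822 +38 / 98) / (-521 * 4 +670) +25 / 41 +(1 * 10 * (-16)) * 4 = -3630896609 / 5681452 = -639.08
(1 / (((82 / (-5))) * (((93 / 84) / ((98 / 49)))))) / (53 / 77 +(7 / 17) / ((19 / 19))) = -9163 / 91512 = -0.10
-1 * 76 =-76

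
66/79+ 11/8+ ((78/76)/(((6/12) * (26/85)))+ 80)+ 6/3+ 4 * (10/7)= 8122773/84056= 96.64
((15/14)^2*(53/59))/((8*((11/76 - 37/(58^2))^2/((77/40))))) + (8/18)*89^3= 1361596110277335547/4345518175488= 313333.43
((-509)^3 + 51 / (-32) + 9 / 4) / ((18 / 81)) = -37979201763 / 64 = -593425027.55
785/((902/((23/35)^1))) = 3611/6314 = 0.57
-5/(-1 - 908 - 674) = 5/1583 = 0.00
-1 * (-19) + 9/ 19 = 370/ 19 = 19.47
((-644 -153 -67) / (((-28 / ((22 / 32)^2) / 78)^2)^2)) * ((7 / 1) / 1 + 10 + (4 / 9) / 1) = -233572019913194391 / 5156108238848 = -45300.06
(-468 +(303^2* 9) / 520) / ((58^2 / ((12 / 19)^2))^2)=94433202 / 5991281868065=0.00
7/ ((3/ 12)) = 28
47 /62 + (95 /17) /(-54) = 9314 /14229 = 0.65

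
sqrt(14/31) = sqrt(434)/31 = 0.67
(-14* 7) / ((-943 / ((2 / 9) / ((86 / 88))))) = 8624 / 364941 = 0.02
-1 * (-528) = 528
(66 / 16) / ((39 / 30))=3.17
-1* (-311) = 311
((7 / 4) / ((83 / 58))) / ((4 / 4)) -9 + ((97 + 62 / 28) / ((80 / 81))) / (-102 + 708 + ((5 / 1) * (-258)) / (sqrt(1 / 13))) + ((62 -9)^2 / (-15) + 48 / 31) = -219597913052149 / 1134883196160 -179181 * sqrt(13) / 29404928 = -193.52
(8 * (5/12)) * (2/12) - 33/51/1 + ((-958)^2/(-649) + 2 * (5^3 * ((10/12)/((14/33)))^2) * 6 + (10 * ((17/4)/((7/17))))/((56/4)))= 4380.79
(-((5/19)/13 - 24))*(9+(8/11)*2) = 681145/2717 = 250.70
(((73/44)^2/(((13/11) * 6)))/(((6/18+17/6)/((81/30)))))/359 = 143883/156064480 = 0.00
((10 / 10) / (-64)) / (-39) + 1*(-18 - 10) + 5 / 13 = -68927 / 2496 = -27.61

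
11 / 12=0.92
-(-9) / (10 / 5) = 9 / 2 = 4.50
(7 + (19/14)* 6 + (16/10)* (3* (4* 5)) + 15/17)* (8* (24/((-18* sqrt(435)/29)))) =-426592* sqrt(435)/5355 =-1661.49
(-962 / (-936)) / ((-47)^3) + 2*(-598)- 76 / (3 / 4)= -4848949429 / 3737628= -1297.33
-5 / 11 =-0.45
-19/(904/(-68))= 323/226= 1.43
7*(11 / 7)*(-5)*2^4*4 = -3520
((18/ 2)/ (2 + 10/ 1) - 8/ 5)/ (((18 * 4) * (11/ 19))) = -0.02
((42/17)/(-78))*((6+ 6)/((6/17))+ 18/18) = -245/221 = -1.11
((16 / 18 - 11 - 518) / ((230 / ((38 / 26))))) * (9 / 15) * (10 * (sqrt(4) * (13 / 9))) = -180614 / 3105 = -58.17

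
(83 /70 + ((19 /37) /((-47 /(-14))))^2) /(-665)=-255954963 /140772832550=-0.00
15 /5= 3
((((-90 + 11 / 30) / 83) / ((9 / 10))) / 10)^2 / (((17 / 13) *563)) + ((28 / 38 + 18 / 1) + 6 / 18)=1741605405715987 / 91326040776900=19.07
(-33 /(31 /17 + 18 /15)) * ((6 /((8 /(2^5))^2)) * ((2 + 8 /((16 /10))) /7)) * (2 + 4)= -1615680 /257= -6286.69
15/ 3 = 5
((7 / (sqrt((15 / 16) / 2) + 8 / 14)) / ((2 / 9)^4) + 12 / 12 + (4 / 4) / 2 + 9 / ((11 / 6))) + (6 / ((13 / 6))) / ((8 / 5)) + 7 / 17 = -6247682125 / 542113 + 2250423 * sqrt(30) / 892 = 2293.78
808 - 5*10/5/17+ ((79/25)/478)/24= 3936618143/4875600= 807.41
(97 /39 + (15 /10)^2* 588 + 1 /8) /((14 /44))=4549501 /1092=4166.21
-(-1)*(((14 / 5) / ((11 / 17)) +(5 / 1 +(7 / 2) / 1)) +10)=2511 / 110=22.83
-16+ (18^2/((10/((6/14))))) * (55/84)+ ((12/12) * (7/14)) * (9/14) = -1291/196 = -6.59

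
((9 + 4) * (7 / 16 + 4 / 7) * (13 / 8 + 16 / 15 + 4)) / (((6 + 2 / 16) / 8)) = 114.64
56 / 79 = 0.71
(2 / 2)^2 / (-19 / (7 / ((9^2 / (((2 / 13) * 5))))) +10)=-0.00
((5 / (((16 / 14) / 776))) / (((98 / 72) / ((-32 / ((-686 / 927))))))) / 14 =7704.13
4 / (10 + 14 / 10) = 20 / 57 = 0.35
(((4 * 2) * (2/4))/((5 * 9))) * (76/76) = 4/45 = 0.09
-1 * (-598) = 598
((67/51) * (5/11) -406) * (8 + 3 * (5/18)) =-12053843/3366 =-3581.06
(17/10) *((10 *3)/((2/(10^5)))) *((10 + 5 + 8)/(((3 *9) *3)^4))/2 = 9775000/14348907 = 0.68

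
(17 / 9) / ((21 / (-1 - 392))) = -2227 / 63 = -35.35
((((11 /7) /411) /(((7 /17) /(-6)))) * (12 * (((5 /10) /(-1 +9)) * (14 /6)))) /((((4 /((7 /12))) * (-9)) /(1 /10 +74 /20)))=3553 /591840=0.01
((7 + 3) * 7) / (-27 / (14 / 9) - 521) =-980 / 7537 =-0.13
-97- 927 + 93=-931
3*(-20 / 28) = -15 / 7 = -2.14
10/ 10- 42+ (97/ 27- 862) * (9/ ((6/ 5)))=-116623/ 18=-6479.06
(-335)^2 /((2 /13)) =729462.50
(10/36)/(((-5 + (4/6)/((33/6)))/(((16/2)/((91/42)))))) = -0.21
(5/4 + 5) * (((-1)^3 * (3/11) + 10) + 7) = 1150/11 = 104.55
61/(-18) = -61/18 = -3.39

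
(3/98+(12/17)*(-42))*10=-246705/833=-296.16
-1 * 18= -18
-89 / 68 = -1.31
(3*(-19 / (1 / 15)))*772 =-660060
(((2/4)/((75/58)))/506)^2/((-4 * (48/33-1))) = -841/2618550000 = -0.00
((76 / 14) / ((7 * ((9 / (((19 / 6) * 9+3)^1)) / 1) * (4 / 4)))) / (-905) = -19 / 6335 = -0.00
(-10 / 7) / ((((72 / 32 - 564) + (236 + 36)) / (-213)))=-8520 / 8113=-1.05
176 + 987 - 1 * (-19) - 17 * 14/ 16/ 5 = 47161/ 40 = 1179.02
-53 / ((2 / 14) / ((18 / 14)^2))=-4293 / 7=-613.29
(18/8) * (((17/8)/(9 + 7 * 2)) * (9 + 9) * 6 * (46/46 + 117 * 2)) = 970785/184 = 5276.01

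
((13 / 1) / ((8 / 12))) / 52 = 3 / 8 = 0.38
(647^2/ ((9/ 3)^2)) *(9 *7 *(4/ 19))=11721052/ 19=616897.47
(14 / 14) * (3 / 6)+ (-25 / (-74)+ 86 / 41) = 4453 / 1517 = 2.94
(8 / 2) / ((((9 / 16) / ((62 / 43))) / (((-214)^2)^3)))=381113474312757248 / 387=984789339309450.25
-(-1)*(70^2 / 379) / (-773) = -4900 / 292967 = -0.02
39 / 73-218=-15875 / 73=-217.47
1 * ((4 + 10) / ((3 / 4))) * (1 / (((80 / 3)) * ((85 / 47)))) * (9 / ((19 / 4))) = 5922 / 8075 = 0.73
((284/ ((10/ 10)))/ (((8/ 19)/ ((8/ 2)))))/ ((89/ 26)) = 70148/ 89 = 788.18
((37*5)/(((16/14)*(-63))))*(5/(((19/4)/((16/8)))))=-925/171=-5.41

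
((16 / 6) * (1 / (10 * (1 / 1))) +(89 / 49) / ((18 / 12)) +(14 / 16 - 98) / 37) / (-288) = 2249 / 564480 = 0.00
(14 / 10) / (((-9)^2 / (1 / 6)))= 7 / 2430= 0.00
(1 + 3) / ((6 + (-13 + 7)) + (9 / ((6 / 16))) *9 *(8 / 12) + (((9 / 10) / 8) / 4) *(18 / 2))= 1280 / 46161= 0.03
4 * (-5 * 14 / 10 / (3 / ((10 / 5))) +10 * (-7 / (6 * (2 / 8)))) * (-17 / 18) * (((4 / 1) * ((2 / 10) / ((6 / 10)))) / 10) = 10472 / 405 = 25.86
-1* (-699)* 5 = 3495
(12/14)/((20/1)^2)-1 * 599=-838597/1400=-599.00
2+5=7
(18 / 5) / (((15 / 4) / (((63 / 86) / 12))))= 63 / 1075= 0.06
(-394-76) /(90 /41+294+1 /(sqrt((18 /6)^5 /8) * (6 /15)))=-28432807920 /17918381399+17776575 * sqrt(6) /17918381399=-1.58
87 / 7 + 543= 3888 / 7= 555.43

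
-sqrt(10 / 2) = -2.24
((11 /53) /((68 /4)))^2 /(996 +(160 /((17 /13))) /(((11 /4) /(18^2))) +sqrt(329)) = 3835851492 /396613522720191719-14641 * sqrt(329) /23330207218834807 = 0.00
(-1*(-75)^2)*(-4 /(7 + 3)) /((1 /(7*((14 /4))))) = 55125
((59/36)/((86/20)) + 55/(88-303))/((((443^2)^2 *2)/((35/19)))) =0.00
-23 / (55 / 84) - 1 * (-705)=36843 / 55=669.87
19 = 19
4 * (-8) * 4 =-128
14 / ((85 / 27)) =378 / 85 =4.45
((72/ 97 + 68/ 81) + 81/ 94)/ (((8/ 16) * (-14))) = -257807/ 738558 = -0.35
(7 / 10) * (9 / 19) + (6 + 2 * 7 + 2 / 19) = 3883 / 190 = 20.44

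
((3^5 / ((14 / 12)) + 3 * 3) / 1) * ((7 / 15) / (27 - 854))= -507 / 4135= -0.12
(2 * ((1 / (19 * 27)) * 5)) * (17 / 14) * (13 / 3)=1105 / 10773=0.10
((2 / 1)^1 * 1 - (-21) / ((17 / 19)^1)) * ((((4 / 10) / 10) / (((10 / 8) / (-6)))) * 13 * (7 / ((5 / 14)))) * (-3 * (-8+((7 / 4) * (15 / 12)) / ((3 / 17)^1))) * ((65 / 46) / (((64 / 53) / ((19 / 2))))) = 182674.16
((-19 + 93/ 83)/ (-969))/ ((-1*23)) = -1484/ 1849821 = -0.00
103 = 103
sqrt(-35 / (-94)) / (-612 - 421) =-sqrt(3290) / 97102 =-0.00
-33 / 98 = -0.34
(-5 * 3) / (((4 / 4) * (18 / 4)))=-10 / 3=-3.33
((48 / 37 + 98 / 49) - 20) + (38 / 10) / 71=-218687 / 13135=-16.65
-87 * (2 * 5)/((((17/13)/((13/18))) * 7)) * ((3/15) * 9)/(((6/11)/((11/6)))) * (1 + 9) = -2965105/714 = -4152.81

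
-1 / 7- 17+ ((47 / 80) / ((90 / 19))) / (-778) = -672198251 / 39211200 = -17.14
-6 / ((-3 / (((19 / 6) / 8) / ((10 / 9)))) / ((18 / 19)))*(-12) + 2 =-61 / 10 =-6.10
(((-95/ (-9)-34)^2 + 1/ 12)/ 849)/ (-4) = -178111/ 1100304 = -0.16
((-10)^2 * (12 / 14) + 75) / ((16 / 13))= 14625 / 112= 130.58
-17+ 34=17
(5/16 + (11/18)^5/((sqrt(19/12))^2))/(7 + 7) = 0.03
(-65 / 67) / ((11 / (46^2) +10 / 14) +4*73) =-962780 / 290495987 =-0.00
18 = 18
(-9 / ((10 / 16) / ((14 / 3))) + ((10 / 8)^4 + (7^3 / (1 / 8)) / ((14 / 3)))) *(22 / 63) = 7367239 / 40320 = 182.72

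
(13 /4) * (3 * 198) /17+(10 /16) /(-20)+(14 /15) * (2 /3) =114.15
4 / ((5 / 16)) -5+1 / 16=629 / 80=7.86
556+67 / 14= 7851 / 14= 560.79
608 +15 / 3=613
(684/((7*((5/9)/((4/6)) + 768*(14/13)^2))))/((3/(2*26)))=12021984/6328091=1.90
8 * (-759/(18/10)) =-10120/3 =-3373.33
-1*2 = -2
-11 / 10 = -1.10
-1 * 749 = -749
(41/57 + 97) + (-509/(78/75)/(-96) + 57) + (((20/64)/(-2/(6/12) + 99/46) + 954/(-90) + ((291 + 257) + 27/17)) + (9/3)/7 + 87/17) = 19870122997/28217280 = 704.18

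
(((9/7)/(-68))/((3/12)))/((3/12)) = -36/119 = -0.30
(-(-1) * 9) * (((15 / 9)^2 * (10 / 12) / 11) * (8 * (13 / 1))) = 6500 / 33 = 196.97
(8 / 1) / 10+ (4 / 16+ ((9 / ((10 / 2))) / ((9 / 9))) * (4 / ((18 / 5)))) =61 / 20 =3.05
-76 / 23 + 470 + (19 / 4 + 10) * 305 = 4965.45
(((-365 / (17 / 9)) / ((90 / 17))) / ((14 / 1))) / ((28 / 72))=-657 / 98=-6.70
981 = 981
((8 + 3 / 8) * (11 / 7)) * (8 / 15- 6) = -30217 / 420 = -71.95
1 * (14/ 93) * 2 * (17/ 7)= 68/ 93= 0.73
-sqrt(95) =-9.75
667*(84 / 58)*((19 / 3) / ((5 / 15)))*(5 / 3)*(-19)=-581210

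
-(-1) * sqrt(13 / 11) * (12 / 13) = 12 * sqrt(143) / 143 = 1.00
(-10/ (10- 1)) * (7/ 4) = -35/ 18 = -1.94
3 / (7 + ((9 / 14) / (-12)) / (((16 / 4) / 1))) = 0.43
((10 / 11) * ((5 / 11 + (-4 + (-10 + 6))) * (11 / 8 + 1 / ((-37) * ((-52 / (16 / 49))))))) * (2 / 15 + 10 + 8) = -1463438404 / 8555547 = -171.05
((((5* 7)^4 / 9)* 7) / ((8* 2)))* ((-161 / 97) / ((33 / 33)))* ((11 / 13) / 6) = -18603248125 / 1089504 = -17074.97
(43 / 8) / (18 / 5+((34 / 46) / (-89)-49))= -440105 / 3718032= -0.12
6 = 6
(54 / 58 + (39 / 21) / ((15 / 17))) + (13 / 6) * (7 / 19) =147879 / 38570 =3.83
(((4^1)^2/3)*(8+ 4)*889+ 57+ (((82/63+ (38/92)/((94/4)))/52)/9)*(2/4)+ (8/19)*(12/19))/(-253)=-1310593283940511/5821968015864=-225.11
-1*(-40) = 40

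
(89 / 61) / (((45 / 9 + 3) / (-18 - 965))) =-87487 / 488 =-179.28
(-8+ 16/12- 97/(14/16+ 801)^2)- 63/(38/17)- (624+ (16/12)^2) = -9297730078511/14074060950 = -660.63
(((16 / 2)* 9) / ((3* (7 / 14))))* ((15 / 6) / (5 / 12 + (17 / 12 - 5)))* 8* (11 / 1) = -63360 / 19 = -3334.74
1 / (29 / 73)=73 / 29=2.52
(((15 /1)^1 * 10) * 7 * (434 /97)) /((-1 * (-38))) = 123.63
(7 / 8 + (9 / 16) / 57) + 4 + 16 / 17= 30109 / 5168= 5.83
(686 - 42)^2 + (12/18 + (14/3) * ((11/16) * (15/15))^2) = 159259727/384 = 414738.87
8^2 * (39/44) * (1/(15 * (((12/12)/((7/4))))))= 6.62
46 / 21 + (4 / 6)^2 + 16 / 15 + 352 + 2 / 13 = 1457228 / 4095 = 355.86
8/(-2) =-4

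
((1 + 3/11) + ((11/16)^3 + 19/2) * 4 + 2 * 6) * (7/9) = 4145239/101376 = 40.89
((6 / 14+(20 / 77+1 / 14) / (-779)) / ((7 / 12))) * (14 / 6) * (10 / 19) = 1027260 / 1139677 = 0.90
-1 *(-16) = 16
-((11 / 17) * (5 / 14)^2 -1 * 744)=2478733 / 3332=743.92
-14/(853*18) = -7/7677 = -0.00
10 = 10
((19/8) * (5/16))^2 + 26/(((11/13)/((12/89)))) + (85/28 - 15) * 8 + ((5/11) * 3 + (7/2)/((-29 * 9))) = -2627782308839/29304963072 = -89.67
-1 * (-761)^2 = -579121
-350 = -350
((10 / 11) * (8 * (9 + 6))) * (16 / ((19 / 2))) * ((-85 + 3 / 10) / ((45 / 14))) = -275968 / 57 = -4841.54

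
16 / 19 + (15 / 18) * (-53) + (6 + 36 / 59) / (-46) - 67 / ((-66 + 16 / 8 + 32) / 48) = 4411348 / 77349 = 57.03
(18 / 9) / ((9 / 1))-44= -394 / 9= -43.78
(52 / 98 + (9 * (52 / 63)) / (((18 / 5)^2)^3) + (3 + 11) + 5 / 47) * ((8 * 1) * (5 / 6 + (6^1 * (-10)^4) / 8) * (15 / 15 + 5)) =12902768909019145 / 2447817246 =5271132.45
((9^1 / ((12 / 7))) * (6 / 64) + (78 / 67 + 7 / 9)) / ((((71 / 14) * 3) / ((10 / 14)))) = 939385 / 8220096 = 0.11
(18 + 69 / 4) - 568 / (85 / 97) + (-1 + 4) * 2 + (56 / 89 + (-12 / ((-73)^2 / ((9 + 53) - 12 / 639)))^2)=-2626377435321295951 / 4331886424979060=-606.29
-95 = -95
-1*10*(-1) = 10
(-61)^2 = 3721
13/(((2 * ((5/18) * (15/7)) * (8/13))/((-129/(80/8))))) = -457821/2000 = -228.91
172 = 172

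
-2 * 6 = -12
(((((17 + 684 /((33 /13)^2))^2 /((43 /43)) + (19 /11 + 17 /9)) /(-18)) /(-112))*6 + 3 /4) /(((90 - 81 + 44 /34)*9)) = 6908937683 /13946430960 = 0.50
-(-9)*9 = 81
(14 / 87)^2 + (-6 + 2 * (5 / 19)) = -783452 / 143811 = -5.45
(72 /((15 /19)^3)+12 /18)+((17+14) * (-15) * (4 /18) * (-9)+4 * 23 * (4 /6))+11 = 430997 /375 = 1149.33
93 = 93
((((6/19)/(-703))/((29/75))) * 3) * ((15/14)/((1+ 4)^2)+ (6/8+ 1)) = -0.01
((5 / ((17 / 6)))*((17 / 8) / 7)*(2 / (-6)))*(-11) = 55 / 28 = 1.96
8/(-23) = -8/23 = -0.35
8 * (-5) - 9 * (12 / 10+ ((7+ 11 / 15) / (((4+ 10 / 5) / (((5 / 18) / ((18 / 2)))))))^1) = -20719 / 405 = -51.16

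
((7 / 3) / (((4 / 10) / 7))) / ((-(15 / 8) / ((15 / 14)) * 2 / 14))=-490 / 3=-163.33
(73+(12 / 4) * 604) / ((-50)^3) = -377 / 25000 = -0.02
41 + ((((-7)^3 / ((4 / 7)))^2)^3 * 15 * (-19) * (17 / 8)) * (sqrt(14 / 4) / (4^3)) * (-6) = 41 + 2784633198116532833318535 * sqrt(14) / 2097152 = 4968234717935881293.38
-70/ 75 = -14/ 15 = -0.93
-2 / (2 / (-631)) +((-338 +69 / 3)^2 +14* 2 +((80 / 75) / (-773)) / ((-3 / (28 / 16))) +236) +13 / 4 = 13931149117 / 139140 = 100123.25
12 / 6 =2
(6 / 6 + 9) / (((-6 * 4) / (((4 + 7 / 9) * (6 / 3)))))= -215 / 54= -3.98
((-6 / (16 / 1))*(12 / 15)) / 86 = -3 / 860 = -0.00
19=19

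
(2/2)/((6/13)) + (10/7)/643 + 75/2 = 535649/13503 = 39.67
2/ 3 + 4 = 14/ 3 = 4.67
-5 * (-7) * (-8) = -280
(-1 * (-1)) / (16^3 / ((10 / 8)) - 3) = 5 / 16369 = 0.00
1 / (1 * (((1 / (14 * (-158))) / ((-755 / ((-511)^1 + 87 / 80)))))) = -133604800 / 40793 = -3275.19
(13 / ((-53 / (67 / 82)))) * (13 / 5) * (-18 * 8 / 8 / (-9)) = -11323 / 10865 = -1.04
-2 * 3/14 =-3/7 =-0.43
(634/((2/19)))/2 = 3011.50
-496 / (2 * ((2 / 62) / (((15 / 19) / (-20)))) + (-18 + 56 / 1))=-23064 / 1691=-13.64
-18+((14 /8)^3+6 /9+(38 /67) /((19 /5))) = -11.82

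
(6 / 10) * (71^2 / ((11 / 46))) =12648.33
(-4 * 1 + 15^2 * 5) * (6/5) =6726/5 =1345.20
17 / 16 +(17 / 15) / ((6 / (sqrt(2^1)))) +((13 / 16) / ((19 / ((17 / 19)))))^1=17 * sqrt(2) / 90 +3179 / 2888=1.37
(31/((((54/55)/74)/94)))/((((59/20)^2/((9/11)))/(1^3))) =215636000/10443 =20648.86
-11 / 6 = -1.83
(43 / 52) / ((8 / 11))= 473 / 416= 1.14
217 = 217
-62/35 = -1.77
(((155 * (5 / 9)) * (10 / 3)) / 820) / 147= 775 / 325458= 0.00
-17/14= -1.21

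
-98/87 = -1.13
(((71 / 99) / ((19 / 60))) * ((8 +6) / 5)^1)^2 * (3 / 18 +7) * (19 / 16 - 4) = -106213870 / 131043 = -810.53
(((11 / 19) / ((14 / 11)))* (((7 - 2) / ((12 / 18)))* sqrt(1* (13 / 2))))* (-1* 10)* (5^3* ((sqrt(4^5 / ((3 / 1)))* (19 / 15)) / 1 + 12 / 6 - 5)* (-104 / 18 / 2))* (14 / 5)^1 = -983125* sqrt(26) / 19 + 6292000* sqrt(78) / 27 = 1794286.67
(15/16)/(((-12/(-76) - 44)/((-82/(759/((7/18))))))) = 3895/4335408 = 0.00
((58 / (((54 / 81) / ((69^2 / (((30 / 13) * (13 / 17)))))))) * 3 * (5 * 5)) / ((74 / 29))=1021020255 / 148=6898785.51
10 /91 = 0.11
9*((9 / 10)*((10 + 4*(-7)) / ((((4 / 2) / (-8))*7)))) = 2916 / 35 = 83.31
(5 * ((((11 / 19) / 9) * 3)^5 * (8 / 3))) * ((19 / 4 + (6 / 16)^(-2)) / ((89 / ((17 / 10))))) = 1169069209 / 1445866012971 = 0.00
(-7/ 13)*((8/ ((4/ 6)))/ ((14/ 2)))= -12/ 13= -0.92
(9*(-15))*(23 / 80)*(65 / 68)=-40365 / 1088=-37.10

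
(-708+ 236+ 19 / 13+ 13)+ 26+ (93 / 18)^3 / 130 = -12087809 / 28080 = -430.48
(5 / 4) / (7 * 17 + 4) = 5 / 492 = 0.01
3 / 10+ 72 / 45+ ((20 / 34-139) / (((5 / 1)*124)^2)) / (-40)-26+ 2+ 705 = 178504599153 / 261392000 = 682.90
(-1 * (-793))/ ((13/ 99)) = 6039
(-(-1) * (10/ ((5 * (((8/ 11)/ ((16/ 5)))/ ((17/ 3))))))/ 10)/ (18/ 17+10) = 3179/ 7050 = 0.45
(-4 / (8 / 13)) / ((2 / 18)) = -117 / 2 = -58.50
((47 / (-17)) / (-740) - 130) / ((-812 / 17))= 1635353 / 600880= 2.72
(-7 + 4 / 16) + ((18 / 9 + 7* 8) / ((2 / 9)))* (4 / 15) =1257 / 20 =62.85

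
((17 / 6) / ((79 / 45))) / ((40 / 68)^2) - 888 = -2791341 / 3160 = -883.34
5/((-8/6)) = -15/4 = -3.75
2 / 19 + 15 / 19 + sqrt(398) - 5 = -78 / 19 + sqrt(398) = 15.84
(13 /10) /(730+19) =13 /7490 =0.00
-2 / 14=-1 / 7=-0.14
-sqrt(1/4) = -1/2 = -0.50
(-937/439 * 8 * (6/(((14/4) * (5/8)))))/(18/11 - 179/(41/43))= 0.25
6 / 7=0.86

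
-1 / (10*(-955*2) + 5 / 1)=0.00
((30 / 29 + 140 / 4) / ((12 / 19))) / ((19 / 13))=13585 / 348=39.04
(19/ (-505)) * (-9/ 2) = 171/ 1010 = 0.17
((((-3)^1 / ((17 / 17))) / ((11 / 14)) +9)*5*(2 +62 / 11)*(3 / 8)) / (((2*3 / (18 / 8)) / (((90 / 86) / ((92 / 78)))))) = 94533075 / 3829408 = 24.69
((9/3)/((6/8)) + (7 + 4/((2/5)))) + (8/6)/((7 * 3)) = 1327/63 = 21.06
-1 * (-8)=8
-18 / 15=-6 / 5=-1.20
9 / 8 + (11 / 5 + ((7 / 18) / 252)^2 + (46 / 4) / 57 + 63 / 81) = 171711671 / 39890880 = 4.30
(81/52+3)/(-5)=-237/260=-0.91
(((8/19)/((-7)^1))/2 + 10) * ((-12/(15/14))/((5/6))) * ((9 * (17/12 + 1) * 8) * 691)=-7652653632/475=-16110849.75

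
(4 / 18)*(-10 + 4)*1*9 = -12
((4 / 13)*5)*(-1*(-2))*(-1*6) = -240 / 13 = -18.46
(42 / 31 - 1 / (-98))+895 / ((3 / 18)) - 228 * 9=10084231 / 3038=3319.37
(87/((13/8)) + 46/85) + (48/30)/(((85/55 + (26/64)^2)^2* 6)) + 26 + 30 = 110.17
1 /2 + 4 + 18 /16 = 45 /8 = 5.62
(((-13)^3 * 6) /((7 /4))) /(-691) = 52728 /4837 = 10.90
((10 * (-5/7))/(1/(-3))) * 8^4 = 614400/7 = 87771.43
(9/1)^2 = 81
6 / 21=2 / 7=0.29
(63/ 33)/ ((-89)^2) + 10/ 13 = 871583/ 1132703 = 0.77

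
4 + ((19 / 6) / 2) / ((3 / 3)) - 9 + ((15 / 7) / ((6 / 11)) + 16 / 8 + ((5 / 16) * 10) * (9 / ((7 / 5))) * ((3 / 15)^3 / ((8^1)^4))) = 1728539 / 688128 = 2.51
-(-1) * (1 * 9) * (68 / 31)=612 / 31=19.74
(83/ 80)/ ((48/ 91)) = 7553/ 3840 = 1.97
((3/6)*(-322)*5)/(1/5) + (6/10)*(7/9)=-60368/15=-4024.53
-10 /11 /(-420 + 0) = 1 /462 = 0.00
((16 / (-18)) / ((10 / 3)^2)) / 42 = -1 / 525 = -0.00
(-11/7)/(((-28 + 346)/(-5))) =55/2226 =0.02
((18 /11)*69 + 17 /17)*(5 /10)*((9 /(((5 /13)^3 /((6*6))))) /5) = 445960242 /6875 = 64866.94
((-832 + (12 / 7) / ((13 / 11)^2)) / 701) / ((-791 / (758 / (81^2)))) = 0.00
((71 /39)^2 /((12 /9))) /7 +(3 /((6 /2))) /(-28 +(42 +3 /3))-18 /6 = -61001 /23660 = -2.58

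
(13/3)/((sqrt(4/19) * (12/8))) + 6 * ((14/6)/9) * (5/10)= 7/9 + 13 * sqrt(19)/9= 7.07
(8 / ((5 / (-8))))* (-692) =44288 / 5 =8857.60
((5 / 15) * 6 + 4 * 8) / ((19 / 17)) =30.42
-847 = -847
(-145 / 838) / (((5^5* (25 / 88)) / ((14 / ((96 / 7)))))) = -15631 / 78562500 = -0.00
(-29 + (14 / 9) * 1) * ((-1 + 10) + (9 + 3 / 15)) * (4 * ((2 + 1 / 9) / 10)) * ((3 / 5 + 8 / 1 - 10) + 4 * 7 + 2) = -12063.21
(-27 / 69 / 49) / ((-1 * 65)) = 9 / 73255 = 0.00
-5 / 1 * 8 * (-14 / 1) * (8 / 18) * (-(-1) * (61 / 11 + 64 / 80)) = 156352 / 99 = 1579.31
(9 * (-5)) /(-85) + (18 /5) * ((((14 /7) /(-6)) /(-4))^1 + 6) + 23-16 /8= 7383 /170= 43.43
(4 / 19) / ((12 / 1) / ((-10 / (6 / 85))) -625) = -1700 / 5047559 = -0.00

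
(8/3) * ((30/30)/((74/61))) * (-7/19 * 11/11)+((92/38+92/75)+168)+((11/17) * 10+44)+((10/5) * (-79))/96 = 1050075149/4780400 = 219.66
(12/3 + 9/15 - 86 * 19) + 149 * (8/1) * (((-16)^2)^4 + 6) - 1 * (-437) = 25598005113958/5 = 5119601022791.60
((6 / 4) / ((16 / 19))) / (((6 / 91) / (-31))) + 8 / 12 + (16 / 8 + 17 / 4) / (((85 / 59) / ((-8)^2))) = -1825133 / 3264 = -559.17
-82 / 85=-0.96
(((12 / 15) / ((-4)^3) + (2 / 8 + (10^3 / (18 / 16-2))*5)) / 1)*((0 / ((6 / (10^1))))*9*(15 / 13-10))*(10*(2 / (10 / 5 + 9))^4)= 0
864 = 864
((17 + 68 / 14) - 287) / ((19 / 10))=-139.55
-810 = -810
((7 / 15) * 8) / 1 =56 / 15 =3.73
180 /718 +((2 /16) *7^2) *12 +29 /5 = 285587 /3590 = 79.55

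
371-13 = 358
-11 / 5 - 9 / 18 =-27 / 10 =-2.70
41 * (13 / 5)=533 / 5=106.60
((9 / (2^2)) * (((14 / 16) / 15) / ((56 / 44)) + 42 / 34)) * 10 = 28.83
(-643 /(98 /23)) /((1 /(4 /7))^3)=-473248 /16807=-28.16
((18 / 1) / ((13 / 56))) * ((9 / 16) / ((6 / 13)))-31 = 127 / 2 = 63.50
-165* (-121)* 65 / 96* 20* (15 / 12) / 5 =2162875 / 32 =67589.84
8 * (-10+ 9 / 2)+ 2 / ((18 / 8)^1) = -388 / 9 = -43.11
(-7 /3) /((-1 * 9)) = 7 /27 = 0.26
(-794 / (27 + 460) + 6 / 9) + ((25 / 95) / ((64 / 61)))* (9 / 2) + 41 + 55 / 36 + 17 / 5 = 2456618467 / 53297280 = 46.09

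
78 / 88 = 39 / 44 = 0.89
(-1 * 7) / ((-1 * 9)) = 7 / 9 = 0.78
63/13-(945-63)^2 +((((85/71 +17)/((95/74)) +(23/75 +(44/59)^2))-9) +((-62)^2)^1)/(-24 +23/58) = -256682318552479537/329890976025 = -778082.27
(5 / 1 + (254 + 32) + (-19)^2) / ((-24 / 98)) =-2662.33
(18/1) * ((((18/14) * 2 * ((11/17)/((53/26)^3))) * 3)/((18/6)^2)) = 20880288/17716363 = 1.18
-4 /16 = -1 /4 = -0.25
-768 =-768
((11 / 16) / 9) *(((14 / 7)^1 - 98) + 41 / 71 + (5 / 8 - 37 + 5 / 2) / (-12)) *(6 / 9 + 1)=-34713745 / 2944512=-11.79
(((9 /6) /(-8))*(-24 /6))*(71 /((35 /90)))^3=1565502714 /343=4564147.85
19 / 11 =1.73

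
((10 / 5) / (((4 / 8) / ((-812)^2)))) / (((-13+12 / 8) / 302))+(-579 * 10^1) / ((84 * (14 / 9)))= -312223320139 / 4508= -69259831.44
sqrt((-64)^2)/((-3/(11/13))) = -18.05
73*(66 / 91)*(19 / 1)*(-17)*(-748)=1164048072 / 91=12791737.05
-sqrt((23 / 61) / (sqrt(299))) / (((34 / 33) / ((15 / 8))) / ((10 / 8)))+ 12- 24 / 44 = -2475*13^(3 / 4)*23^(1 / 4)*sqrt(61) / 862784+ 126 / 11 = 11.12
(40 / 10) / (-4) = -1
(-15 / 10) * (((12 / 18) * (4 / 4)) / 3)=-1 / 3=-0.33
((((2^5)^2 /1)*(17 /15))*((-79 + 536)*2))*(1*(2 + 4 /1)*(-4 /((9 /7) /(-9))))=891011072 /5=178202214.40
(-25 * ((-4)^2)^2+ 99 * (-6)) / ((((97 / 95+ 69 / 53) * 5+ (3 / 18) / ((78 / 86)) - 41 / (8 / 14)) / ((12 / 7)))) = 39553252128 / 197776061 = 199.99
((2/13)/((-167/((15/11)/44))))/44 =-15/23116808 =-0.00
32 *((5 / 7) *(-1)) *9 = -1440 / 7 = -205.71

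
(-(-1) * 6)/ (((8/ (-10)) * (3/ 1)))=-5/ 2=-2.50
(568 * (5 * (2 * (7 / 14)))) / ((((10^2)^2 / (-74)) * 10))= -2627 / 1250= -2.10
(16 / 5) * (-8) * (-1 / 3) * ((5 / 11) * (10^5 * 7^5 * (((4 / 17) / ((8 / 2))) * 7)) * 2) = 3011814400000 / 561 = 5368653119.43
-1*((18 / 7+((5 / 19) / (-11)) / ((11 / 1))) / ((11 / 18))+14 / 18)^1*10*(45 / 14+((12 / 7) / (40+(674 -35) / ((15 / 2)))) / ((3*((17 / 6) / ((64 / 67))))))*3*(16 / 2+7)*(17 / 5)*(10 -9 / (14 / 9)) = -37582645336434375 / 363810234634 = -103302.88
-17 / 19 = -0.89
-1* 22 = -22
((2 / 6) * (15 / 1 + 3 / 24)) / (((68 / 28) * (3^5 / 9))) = 847 / 11016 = 0.08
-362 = -362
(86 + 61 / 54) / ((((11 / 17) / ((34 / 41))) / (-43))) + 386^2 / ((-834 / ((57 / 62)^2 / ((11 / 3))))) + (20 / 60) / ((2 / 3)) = -7876407608077 / 1626591483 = -4842.28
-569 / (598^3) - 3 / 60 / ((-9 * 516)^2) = -30705412859 / 11529964835513280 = -0.00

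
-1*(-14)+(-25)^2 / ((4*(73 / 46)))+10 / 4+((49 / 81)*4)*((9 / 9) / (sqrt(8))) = 49*sqrt(2) / 81+8392 / 73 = 115.81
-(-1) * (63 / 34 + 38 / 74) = 2977 / 1258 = 2.37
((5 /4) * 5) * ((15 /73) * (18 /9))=375 /146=2.57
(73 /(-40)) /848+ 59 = 2001207 /33920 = 59.00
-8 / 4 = -2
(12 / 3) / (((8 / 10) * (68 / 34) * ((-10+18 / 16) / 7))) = -140 / 71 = -1.97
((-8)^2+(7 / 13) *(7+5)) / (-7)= -916 / 91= -10.07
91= 91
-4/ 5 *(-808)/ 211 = 3232/ 1055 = 3.06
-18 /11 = -1.64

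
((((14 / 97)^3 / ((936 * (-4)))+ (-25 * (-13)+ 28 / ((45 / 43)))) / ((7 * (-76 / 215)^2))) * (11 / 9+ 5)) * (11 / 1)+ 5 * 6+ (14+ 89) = 76765317914359031 / 2775497004072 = 27658.22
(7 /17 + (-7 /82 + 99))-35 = 89671 /1394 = 64.33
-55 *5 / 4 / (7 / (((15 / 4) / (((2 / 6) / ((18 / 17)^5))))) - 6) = 12.43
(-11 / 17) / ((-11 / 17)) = 1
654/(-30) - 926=-4739/5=-947.80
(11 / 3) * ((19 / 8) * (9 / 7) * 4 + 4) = 59.45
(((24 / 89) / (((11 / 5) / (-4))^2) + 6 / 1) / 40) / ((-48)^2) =4123 / 55137280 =0.00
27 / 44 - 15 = -14.39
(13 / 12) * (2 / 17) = 13 / 102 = 0.13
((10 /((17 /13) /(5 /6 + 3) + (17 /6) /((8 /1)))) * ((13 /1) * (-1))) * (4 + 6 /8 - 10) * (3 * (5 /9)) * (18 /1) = 29447.56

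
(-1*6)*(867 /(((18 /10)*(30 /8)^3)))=-36992 /675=-54.80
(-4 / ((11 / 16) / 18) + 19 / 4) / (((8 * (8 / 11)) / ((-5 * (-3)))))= -65985 / 256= -257.75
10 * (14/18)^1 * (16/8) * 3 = 140/3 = 46.67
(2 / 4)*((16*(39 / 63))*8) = 832 / 21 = 39.62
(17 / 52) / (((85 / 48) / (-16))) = -192 / 65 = -2.95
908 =908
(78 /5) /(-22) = -39 /55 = -0.71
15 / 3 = 5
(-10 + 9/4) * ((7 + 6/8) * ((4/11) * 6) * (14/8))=-20181/88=-229.33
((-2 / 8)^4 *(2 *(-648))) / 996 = -27 / 5312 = -0.01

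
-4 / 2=-2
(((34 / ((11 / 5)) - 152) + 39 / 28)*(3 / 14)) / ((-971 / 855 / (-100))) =-2669331375 / 1046738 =-2550.14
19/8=2.38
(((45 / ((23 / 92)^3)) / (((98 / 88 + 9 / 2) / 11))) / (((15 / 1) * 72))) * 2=7744 / 741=10.45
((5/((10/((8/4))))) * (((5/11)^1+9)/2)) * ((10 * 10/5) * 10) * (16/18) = 83200/99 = 840.40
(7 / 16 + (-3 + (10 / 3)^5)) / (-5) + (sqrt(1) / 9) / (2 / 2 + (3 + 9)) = -20668321 / 252720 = -81.78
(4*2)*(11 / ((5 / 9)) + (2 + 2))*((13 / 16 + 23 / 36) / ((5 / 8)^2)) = 795872 / 1125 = 707.44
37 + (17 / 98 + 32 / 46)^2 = 191816773 / 5080516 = 37.76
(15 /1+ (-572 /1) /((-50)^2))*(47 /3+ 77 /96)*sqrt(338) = 3953027*sqrt(2) /1250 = 4472.34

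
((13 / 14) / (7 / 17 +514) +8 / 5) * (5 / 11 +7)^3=54064113556 / 81477165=663.55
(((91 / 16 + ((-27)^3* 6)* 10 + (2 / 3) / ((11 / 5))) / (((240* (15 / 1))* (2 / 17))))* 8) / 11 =-10600422709 / 5227200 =-2027.94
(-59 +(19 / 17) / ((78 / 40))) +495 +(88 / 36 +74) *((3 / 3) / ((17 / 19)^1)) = 1038280 / 1989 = 522.01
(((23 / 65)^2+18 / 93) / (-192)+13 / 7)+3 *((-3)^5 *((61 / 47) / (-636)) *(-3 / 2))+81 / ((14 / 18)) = 6500129719841 / 62641675200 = 103.77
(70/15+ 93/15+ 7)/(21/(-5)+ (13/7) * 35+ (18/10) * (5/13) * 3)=52/183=0.28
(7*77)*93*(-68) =-3408636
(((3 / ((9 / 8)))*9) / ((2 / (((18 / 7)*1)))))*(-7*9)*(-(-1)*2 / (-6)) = 648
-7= -7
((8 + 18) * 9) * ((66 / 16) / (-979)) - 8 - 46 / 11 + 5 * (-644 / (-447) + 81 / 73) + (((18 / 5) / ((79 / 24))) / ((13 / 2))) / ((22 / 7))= -237999349561 / 656165684460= -0.36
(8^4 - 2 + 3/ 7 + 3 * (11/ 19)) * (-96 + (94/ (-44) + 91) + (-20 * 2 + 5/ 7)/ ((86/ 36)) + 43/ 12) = -216436622755/ 2642178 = -81915.99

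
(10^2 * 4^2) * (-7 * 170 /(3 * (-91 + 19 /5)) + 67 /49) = 151674400 /16023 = 9466.04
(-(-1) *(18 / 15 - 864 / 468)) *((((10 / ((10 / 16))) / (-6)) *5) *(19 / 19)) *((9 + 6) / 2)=840 / 13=64.62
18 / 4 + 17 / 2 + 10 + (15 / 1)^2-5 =243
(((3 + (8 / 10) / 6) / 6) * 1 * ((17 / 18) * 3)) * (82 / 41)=799 / 270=2.96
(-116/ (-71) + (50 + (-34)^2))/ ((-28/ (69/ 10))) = -2958099/ 9940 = -297.60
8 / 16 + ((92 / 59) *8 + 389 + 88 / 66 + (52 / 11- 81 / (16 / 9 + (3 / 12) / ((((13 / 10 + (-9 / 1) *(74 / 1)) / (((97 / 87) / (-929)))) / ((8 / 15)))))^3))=60696517419483175853448637439983 / 154201216040837396975920728000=393.62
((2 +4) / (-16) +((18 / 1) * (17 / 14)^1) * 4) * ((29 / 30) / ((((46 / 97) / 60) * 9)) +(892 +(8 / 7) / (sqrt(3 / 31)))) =1625 * sqrt(93) / 49 +304617625 / 3864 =79154.60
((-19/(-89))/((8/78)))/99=247/11748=0.02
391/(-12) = -391/12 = -32.58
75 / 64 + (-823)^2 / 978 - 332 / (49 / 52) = 523554803 / 1533504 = 341.41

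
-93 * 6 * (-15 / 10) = 837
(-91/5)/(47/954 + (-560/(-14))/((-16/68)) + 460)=-86814/1383535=-0.06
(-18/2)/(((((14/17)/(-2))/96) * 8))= 1836/7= 262.29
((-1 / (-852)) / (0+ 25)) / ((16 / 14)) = 7 / 170400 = 0.00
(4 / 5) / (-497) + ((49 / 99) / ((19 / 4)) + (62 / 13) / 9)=38434598 / 60765705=0.63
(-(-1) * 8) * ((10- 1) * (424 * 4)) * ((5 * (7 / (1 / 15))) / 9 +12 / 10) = 36348672 / 5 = 7269734.40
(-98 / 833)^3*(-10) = 80 / 4913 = 0.02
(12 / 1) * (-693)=-8316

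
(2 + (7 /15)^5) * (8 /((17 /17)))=12284456 /759375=16.18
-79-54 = -133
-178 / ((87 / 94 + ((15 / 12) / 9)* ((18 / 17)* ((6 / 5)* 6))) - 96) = 284444 / 150237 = 1.89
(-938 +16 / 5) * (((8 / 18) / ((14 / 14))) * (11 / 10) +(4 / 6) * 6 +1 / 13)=-4161418 / 975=-4268.12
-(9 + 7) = -16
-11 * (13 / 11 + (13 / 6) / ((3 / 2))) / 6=-130 / 27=-4.81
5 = 5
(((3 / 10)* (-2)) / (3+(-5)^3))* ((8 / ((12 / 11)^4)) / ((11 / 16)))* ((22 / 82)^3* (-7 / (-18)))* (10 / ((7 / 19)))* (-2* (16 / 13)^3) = -68934981632 / 2244490314651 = -0.03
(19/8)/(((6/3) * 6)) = 0.20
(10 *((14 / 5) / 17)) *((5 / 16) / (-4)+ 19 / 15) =7987 / 4080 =1.96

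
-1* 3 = -3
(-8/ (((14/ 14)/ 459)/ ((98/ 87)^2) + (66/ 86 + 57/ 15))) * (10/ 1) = -8424628800/ 481168343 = -17.51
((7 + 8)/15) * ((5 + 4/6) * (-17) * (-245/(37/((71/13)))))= 5027155/1443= 3483.82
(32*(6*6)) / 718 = 1.60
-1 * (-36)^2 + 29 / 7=-9043 / 7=-1291.86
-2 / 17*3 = -0.35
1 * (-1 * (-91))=91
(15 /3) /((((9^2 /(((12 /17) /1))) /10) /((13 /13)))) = 200 /459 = 0.44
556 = 556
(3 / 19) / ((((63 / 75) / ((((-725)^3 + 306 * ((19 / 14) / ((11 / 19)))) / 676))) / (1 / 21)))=-183393502450 / 36345309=-5045.86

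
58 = 58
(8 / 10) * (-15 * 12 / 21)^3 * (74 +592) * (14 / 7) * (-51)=11738649600 / 343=34223468.22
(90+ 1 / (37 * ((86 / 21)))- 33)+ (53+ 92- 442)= -763659 / 3182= -239.99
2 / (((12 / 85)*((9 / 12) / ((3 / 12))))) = 85 / 18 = 4.72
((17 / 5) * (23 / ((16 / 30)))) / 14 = 1173 / 112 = 10.47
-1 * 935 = -935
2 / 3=0.67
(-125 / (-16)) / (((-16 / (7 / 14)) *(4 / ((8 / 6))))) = -125 / 1536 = -0.08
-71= -71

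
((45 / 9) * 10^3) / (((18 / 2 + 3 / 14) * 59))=70000 / 7611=9.20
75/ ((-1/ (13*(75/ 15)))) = -4875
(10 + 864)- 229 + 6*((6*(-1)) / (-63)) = 4519 / 7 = 645.57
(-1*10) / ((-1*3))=10 / 3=3.33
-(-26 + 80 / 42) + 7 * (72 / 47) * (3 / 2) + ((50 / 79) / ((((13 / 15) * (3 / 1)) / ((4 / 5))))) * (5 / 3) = 13685922 / 337883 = 40.50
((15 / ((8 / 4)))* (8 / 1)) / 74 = 30 / 37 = 0.81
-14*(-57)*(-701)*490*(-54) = 14801671080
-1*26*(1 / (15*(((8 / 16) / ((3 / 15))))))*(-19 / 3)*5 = 988 / 45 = 21.96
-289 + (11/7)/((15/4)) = -30301/105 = -288.58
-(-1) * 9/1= 9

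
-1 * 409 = -409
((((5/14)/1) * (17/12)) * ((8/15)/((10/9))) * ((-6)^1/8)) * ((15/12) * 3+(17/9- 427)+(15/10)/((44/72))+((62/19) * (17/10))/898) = 17184099409/225218400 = 76.30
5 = 5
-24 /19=-1.26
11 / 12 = 0.92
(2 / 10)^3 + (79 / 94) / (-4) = -9499 / 47000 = -0.20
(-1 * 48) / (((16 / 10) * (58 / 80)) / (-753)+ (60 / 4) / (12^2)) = -14457600 / 30911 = -467.72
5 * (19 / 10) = 19 / 2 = 9.50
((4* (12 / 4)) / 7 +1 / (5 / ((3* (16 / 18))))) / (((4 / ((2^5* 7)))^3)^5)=5631633297226653769136078848 / 15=375442219815110251275738600.00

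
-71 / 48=-1.48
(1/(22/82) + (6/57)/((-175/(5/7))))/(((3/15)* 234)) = 63611/798798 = 0.08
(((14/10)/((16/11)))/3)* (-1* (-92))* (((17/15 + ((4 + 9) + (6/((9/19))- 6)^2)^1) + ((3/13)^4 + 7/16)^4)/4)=203711796235841268867568288751/470974423313831839845580800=432.53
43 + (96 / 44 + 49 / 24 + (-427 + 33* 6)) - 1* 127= -308.78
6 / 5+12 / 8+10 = 12.70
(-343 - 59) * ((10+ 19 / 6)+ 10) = -9313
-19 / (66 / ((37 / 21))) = -703 / 1386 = -0.51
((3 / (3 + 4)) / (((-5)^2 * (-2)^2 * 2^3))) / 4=3 / 22400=0.00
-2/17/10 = -1/85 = -0.01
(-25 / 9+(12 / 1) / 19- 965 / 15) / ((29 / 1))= -392 / 171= -2.29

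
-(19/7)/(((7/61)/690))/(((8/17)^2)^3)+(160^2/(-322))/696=-19312708300648895/12851478528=-1502761.59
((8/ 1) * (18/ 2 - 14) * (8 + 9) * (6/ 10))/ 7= -408/ 7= -58.29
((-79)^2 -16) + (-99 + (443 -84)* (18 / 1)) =12588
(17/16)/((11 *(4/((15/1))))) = 255/704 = 0.36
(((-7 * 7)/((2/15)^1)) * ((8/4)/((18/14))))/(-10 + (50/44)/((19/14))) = 71687/1149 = 62.39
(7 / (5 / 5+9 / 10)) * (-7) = -490 / 19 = -25.79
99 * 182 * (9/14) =11583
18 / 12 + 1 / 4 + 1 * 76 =311 / 4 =77.75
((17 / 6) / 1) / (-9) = -17 / 54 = -0.31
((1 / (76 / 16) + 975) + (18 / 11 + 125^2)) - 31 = 3463307 / 209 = 16570.85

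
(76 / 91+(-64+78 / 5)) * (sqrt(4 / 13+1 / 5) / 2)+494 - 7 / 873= 431255 / 873 - 10821 * sqrt(2145) / 29575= 477.05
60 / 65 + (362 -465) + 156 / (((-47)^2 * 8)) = -5862179 / 57434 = -102.07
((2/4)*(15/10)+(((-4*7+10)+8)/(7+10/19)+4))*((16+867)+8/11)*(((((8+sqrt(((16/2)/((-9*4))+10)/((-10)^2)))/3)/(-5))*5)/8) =-19023997/18876 - 19023997*sqrt(22)/2265120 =-1047.23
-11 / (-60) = 11 / 60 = 0.18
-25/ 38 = -0.66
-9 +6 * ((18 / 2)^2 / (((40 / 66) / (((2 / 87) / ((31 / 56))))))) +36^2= 5934753 / 4495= 1320.30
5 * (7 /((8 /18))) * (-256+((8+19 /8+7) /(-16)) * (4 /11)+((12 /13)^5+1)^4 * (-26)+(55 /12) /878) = -32641676991532082814144014229495 /903630474524547746362781824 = -36122.82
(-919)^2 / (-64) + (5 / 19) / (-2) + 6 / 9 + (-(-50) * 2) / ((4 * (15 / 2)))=-16041955 / 1216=-13192.40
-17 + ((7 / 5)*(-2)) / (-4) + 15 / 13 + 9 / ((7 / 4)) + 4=-5463 / 910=-6.00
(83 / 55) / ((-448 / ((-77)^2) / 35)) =-699.02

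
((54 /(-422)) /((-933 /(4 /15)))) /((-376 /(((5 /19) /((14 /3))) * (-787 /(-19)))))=-7083 /31174962196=-0.00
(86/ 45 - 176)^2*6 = 122743112/ 675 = 181841.65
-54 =-54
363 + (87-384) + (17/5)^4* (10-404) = -32866024/625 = -52585.64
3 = 3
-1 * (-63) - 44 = 19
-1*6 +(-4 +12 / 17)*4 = -326 / 17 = -19.18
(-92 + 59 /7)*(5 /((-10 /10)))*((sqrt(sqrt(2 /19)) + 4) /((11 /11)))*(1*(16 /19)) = 1607.95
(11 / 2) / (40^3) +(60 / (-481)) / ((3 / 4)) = -10234709 / 61568000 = -0.17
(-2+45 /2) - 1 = 39 /2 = 19.50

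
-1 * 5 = -5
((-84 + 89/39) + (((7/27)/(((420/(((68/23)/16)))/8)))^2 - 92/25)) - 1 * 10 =-430435512239/4511999700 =-95.40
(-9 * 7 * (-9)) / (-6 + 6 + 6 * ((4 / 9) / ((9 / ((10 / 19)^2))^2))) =17955757701 / 80000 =224446.97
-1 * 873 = -873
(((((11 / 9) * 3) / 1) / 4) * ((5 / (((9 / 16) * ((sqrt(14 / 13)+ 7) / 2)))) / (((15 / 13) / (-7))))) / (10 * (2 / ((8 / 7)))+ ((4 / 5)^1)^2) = -5205200 / 6538563+ 57200 * sqrt(182) / 6538563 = -0.68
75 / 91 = 0.82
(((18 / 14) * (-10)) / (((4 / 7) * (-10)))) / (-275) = -9 / 1100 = -0.01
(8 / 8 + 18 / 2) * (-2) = -20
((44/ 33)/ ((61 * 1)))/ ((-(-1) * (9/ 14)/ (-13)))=-728/ 1647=-0.44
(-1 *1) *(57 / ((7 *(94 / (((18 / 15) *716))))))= -122436 / 1645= -74.43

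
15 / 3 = 5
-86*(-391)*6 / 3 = 67252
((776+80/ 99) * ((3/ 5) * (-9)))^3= -12280344552304128/ 166375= -73811236978.54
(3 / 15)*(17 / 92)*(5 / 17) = 1 / 92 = 0.01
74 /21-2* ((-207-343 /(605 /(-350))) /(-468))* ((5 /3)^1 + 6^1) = 1928279 /594594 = 3.24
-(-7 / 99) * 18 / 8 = 7 / 44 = 0.16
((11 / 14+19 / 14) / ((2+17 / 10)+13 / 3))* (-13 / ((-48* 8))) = 975 / 107968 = 0.01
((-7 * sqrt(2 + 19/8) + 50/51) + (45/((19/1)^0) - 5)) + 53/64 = 136463/3264 - 7 * sqrt(70)/4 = 27.17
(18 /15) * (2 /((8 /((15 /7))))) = 0.64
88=88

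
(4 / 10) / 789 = 0.00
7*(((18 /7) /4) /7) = 9 /14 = 0.64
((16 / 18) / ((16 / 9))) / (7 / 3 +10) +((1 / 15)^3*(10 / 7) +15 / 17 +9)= 9.92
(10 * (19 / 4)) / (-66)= -95 / 132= -0.72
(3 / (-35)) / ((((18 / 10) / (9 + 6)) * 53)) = -5 / 371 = -0.01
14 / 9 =1.56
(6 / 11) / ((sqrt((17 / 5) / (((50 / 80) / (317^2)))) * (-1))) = -15 * sqrt(34) / 118558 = -0.00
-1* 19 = -19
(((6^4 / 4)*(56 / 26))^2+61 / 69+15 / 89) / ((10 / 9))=151623799008 / 345943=438291.28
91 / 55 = 1.65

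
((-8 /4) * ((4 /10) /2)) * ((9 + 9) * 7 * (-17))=4284 /5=856.80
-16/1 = -16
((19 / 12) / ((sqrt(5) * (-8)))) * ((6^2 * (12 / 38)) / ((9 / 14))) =-7 * sqrt(5) / 10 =-1.57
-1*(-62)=62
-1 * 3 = -3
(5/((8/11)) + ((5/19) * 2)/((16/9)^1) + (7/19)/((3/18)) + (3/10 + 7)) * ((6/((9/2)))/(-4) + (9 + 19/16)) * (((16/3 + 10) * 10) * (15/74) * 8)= 114936635/2812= 40873.63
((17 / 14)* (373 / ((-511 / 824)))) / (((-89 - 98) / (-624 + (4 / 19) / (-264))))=-60125504486 / 24670569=-2437.13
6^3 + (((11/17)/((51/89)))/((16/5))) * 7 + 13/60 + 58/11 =170872123/762960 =223.96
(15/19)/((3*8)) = 5/152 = 0.03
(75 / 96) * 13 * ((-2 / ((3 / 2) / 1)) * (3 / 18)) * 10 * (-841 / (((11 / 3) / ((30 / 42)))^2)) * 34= 580815625 / 23716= 24490.45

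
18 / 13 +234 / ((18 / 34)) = 5764 / 13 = 443.38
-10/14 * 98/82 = -35/41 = -0.85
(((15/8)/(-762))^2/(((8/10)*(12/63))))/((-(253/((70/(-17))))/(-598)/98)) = -58524375/1544254976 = -0.04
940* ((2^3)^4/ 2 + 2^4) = 1940160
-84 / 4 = -21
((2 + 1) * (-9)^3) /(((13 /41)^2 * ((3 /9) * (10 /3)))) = -33087123 /1690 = -19578.18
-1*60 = -60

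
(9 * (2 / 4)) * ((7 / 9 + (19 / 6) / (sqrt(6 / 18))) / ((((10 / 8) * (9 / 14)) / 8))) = 280.56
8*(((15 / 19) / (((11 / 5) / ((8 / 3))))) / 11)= 1600 / 2299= 0.70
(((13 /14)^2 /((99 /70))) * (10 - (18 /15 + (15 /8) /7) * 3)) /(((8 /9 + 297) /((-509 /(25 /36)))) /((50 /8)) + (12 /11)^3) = 146791653723 /53057435984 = 2.77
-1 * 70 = -70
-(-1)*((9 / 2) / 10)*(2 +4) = 27 / 10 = 2.70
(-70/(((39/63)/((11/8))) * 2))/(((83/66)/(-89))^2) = -69740959365/179114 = -389366.32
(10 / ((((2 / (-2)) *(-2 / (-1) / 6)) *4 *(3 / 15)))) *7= -525 / 2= -262.50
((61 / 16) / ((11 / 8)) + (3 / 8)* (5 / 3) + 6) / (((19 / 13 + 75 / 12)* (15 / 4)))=21502 / 66165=0.32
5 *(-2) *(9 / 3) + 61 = 31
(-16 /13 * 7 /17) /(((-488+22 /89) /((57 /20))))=23674 /7994675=0.00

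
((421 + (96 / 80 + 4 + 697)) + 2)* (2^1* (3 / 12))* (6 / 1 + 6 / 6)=19691 / 5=3938.20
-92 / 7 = -13.14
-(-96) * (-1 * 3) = -288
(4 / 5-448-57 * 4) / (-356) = 1.90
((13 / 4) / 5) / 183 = 13 / 3660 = 0.00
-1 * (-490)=490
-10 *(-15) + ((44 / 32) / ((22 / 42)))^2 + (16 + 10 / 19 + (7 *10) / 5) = 227899 / 1216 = 187.42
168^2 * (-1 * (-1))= 28224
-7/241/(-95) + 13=297642/22895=13.00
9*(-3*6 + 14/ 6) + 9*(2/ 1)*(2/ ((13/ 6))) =-1617/ 13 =-124.38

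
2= 2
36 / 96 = 0.38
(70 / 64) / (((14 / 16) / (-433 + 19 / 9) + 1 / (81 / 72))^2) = 348042744 / 250278125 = 1.39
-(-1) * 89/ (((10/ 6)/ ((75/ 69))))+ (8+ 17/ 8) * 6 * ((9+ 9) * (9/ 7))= 471399/ 322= 1463.97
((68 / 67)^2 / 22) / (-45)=-2312 / 2222055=-0.00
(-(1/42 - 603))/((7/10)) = 126625/147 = 861.39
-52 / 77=-0.68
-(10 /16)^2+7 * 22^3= 4770279 /64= 74535.61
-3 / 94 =-0.03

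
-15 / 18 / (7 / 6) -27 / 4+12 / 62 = -6311 / 868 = -7.27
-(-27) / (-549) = -3 / 61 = -0.05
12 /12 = 1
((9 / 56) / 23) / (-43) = -9 / 55384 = -0.00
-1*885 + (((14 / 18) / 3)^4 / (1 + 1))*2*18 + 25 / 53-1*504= -4345279502 / 3129597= -1388.45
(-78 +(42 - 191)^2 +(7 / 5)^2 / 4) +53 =2217649 / 100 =22176.49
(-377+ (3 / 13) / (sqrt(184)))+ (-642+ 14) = -1005+ 3 * sqrt(46) / 1196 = -1004.98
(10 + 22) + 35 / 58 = 1891 / 58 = 32.60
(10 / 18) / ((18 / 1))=0.03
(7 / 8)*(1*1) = 7 / 8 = 0.88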